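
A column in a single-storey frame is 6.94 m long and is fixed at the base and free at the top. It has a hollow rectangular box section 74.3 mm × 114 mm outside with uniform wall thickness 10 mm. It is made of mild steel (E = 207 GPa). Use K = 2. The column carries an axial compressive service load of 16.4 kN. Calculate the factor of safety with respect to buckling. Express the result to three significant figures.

Inner dimensions: h_i = 114 − 2×10 = 94.00 mm, b_i = 74.3 − 2×10 = 54.30 mm
Weak-axis I_min = (h_o·b_o³ − h_i·b_i³)/12 with b_o = 74.3, b_i = 54.30 mm (shorter outer/inner sides).
I_min = (114×74.3³ − 94.00×54.30³)/12 = 2.642×10^6 mm⁴
I = 2.642×10^6 mm⁴ = 2.642×10^-6 m⁴
Effective length L_e = K·L = 2 × 6.94 = 13.88 m
P_cr = π²EI / L_e² = π² × 207×10⁹ × 2.642×10^-6 / 13.88² = 2.802×10^4 N
Factor of safety n = P_cr / P = 28.022 / 16.4 = 1.71

n ≈ 1.71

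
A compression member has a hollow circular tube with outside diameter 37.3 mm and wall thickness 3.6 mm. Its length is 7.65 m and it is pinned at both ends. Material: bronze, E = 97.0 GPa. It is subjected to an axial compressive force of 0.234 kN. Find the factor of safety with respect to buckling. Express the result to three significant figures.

Inner diameter d_i = 37.3 − 2×3.6 = 30.10 mm
I = π(d_o⁴ − d_i⁴)/64 = π(37.3⁴ − 30.10⁴)/64 = 5.472×10^4 mm⁴
I = 5.472×10^4 mm⁴ = 5.472×10^-8 m⁴
Effective length L_e = K·L = 1 × 7.65 = 7.650 m
P_cr = π²EI / L_e² = π² × 97.0×10⁹ × 5.472×10^-8 / 7.650² = 895.2 N
Factor of safety n = P_cr / P = 0.89522 / 0.234 = 3.83

n ≈ 3.83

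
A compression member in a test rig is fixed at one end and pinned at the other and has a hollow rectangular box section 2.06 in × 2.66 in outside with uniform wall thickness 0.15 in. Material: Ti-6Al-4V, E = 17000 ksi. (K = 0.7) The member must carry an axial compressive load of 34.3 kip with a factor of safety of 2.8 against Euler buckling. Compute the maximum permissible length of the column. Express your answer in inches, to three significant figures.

Inner dimensions: h_i = 2.66 − 2×0.15 = 2.360 in, b_i = 2.06 − 2×0.15 = 1.760 in
Weak-axis I_min = (h_o·b_o³ − h_i·b_i³)/12 with b_o = 2.06, b_i = 1.760 in (shorter outer/inner sides).
I_min = (2.66×2.06³ − 2.360×1.760³)/12 = 0.8656 in⁴
Required critical load P_cr = n·P = 2.8 × 34.3 = 96.04 kip = 9.604×10^4 lb
From P_cr = π²EI/(K·L)²:  L = (1/K)·√(π²EI/P_cr) = (1/0.7)·√(π²×1.70×10^7×0.8656/9.604×10^4)
L = 55.6 in

L_max ≈ 55.6 in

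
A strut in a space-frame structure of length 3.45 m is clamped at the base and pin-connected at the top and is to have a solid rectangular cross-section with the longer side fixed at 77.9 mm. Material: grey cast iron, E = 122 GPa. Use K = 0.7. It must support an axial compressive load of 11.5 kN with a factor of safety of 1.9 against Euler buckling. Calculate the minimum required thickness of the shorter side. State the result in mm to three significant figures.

b ≈ 25.4 mm

Required P_cr = n·P = 1.9 × 11.5 = 21.85 kN
L_e = K·L = 0.7 × 3.45 = 2.415 m
Required I = P_cr·L_e²/(π²E) = 2.185×10^4 × 2.415² / (π² × 1.22×10^11) = 1.058×10^-7 m⁴
I_req = 1.058×10^5 mm⁴
Rectangle, weak axis: I_min = h·b³/12 with h = 77.9 mm fixed  ⇒  b = (12I/h)^(1/3) = 25.4 mm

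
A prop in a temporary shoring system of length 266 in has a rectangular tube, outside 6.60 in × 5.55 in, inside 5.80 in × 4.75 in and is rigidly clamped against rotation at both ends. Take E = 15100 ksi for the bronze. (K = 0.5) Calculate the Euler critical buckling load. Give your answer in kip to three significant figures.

Weak-axis I_min = (h_o·b_o³ − h_i·b_i³)/12 with b_o = 5.55, b_i = 4.750 in (shorter outer/inner sides).
I_min = (6.60×5.55³ − 5.800×4.750³)/12 = 42.22 in⁴
Effective length L_e = K·L = 0.5 × 266 = 133.0 in
P_cr = π²EI / L_e² = π² × 15100×10³ × 42.22 / 133.0² = 3.557×10^5 lb

P_cr ≈ 356 kip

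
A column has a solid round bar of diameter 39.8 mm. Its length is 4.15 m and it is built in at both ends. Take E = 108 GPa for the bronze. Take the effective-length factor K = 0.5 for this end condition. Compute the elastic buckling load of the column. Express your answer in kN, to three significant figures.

P_cr ≈ 30.5 kN

I = πd⁴/64 = π×39.8⁴/64 = 1.232×10^5 mm⁴
I = 1.232×10^5 mm⁴ = 1.232×10^-7 m⁴
Effective length L_e = K·L = 0.5 × 4.15 = 2.075 m
P_cr = π²EI / L_e² = π² × 108×10⁹ × 1.232×10^-7 / 2.075² = 3.049×10^4 N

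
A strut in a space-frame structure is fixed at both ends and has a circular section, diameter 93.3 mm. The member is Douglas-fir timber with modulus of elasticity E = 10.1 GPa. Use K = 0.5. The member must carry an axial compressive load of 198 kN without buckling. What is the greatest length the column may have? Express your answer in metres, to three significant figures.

I = πd⁴/64 = π×93.3⁴/64 = 3.720×10^6 mm⁴
I = 3.720×10^-6 m⁴
At the buckling limit P_cr = P = 1.980×10^5 N
From P_cr = π²EI/(K·L)²:  L = (1/K)·√(π²EI/P_cr) = (1/0.5)·√(π²×1.01×10^10×3.720×10^-6/1.980×10^5)
L = 2.74 m

L_max ≈ 2.74 m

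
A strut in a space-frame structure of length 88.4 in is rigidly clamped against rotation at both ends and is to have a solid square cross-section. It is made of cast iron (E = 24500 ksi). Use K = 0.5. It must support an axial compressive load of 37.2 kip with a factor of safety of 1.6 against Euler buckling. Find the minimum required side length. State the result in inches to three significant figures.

Required P_cr = n·P = 1.6 × 37.2 = 59.52 kip
L_e = K·L = 0.5 × 88.4 = 44.20 in
Required I = P_cr·L_e²/(π²E) = 5.952×10^4 × 44.20² / (π² × 2.45×10^7) = 0.4809 in⁴
Solid square: I = a⁴/12  ⇒  a = (12I)^(1/4) = (12×0.4809)^(1/4) = 1.55 in

a ≈ 1.55 in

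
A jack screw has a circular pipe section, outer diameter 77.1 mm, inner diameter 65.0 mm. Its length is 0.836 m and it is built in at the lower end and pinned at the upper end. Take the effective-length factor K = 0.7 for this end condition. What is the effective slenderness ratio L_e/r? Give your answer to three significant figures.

λ ≈ 23.2

d_o = 77.1 mm, d_i = 65.0 mm
I = π(d_o⁴ − d_i⁴)/64 = π(77.1⁴ − 65.00⁴)/64 = 8.583×10^5 mm⁴
A = 1.350×10^3 mm²;  r_min = √(I/A) = √(8.583×10^5/1.350×10^3) = 25.21 mm
L_e = K·L = 0.7 × 0.836 m = 0.5852 m = 585.20 mm
λ = L_e / r_min = 585.20 / 25.21 = 23.2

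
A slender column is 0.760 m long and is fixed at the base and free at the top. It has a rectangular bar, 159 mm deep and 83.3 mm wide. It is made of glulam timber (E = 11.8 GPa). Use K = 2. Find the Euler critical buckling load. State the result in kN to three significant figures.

P_cr ≈ 386 kN

Buckling occurs about the weak axis: I_min = h·b³/12 with b = 83.3 mm (the shorter side).
I_min = 159×83.3³/12 = 7.659×10^6 mm⁴
I = 7.659×10^6 mm⁴ = 7.659×10^-6 m⁴
Effective length L_e = K·L = 2 × 0.760 = 1.520 m
P_cr = π²EI / L_e² = π² × 11.8×10⁹ × 7.659×10^-6 / 1.520² = 3.861×10^5 N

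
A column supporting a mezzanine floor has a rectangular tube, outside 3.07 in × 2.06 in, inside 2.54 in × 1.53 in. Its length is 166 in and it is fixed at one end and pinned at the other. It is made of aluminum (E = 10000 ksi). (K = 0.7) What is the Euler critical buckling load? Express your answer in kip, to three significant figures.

P_cr ≈ 10.8 kip

Weak-axis I_min = (h_o·b_o³ − h_i·b_i³)/12 with b_o = 2.06, b_i = 1.530 in (shorter outer/inner sides).
I_min = (3.07×2.06³ − 2.540×1.530³)/12 = 1.478 in⁴
Effective length L_e = K·L = 0.7 × 166 = 116.2 in
P_cr = π²EI / L_e² = π² × 10000×10³ × 1.478 / 116.2² = 1.081×10^4 lb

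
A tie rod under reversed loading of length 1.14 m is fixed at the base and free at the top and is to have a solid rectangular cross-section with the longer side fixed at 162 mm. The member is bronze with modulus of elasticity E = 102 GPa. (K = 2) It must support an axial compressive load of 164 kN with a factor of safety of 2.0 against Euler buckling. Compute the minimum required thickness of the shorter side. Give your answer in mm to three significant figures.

Required P_cr = n·P = 2.0 × 164 = 328.0 kN
L_e = K·L = 2 × 1.14 = 2.280 m
Required I = P_cr·L_e²/(π²E) = 3.280×10^5 × 2.280² / (π² × 1.02×10^11) = 1.694×10^-6 m⁴
I_req = 1.694×10^6 mm⁴
Rectangle, weak axis: I_min = h·b³/12 with h = 162 mm fixed  ⇒  b = (12I/h)^(1/3) = 50.1 mm

b ≈ 50.1 mm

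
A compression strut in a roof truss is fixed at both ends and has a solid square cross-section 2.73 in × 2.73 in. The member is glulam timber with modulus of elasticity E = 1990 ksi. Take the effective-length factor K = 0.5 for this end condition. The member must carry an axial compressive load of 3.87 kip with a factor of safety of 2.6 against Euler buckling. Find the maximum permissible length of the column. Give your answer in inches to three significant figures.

I = a⁴/12 = 2.73⁴/12 = 4.629 in⁴
Required critical load P_cr = n·P = 2.6 × 3.87 = 10.06 kip = 1.006×10^4 lb
From P_cr = π²EI/(K·L)²:  L = (1/K)·√(π²EI/P_cr) = (1/0.5)·√(π²×1.99×10^6×4.629/1.006×10^4)
L = 190 in

L_max ≈ 190 in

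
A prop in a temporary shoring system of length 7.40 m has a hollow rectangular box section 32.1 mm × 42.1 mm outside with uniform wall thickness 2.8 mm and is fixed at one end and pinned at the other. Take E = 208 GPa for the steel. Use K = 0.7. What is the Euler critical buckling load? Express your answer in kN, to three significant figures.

P_cr ≈ 4.55 kN

Inner dimensions: h_i = 42.1 − 2×2.8 = 36.50 mm, b_i = 32.1 − 2×2.8 = 26.50 mm
Weak-axis I_min = (h_o·b_o³ − h_i·b_i³)/12 with b_o = 32.1, b_i = 26.50 mm (shorter outer/inner sides).
I_min = (42.1×32.1³ − 36.50×26.50³)/12 = 5.944×10^4 mm⁴
I = 5.944×10^4 mm⁴ = 5.944×10^-8 m⁴
Effective length L_e = K·L = 0.7 × 7.40 = 5.180 m
P_cr = π²EI / L_e² = π² × 208×10⁹ × 5.944×10^-8 / 5.180² = 4.547×10^3 N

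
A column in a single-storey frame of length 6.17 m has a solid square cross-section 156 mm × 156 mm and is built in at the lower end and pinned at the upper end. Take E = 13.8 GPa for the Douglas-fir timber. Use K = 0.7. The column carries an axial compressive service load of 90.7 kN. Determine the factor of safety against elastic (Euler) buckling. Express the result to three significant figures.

I = a⁴/12 = 156⁴/12 = 4.935×10^7 mm⁴
I = 4.935×10^7 mm⁴ = 4.935×10^-5 m⁴
Effective length L_e = K·L = 0.7 × 6.17 = 4.319 m
P_cr = π²EI / L_e² = π² × 13.8×10⁹ × 4.935×10^-5 / 4.319² = 3.604×10^5 N
Factor of safety n = P_cr / P = 360.35 / 90.7 = 3.97

n ≈ 3.97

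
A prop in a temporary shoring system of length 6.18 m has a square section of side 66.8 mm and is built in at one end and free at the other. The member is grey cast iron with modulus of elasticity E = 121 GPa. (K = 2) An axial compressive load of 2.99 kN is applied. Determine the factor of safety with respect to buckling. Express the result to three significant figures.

I = a⁴/12 = 66.8⁴/12 = 1.659×10^6 mm⁴
I = 1.659×10^6 mm⁴ = 1.659×10^-6 m⁴
Effective length L_e = K·L = 2 × 6.18 = 12.36 m
P_cr = π²EI / L_e² = π² × 121×10⁹ × 1.659×10^-6 / 12.36² = 1.297×10^4 N
Factor of safety n = P_cr / P = 12.971 / 2.99 = 4.34

n ≈ 4.34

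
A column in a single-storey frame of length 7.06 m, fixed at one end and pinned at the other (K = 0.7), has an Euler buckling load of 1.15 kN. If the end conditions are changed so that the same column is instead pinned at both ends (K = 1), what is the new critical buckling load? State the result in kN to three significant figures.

P_cr ∝ 1/K², so P_cr,new = P_cr,old × (K_old/K_new)² = 1.15 × (0.7/1)²
= 1.15 × 0.4900 = 0.563 kN

P_cr ≈ 0.563 kN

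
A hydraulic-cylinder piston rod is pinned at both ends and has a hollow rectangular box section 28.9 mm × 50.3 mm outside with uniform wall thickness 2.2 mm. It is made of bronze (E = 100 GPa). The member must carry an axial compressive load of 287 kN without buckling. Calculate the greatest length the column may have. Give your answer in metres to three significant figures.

L_max ≈ 0.393 m

Inner dimensions: h_i = 50.3 − 2×2.2 = 45.90 mm, b_i = 28.9 − 2×2.2 = 24.50 mm
Weak-axis I_min = (h_o·b_o³ − h_i·b_i³)/12 with b_o = 28.9, b_i = 24.50 mm (shorter outer/inner sides).
I_min = (50.3×28.9³ − 45.90×24.50³)/12 = 4.493×10^4 mm⁴
I = 4.493×10^-8 m⁴
At the buckling limit P_cr = P = 2.870×10^5 N
From P_cr = π²EI/(K·L)²:  L = (1/K)·√(π²EI/P_cr) = (1/1)·√(π²×1.00×10^11×4.493×10^-8/2.870×10^5)
L = 0.393 m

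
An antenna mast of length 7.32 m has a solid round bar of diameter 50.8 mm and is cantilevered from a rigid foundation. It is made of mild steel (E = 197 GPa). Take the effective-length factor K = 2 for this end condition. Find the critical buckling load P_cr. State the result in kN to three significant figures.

I = πd⁴/64 = π×50.8⁴/64 = 3.269×10^5 mm⁴
I = 3.269×10^5 mm⁴ = 3.269×10^-7 m⁴
Effective length L_e = K·L = 2 × 7.32 = 14.64 m
P_cr = π²EI / L_e² = π² × 197×10⁹ × 3.269×10^-7 / 14.64² = 2.966×10^3 N

P_cr ≈ 2.97 kN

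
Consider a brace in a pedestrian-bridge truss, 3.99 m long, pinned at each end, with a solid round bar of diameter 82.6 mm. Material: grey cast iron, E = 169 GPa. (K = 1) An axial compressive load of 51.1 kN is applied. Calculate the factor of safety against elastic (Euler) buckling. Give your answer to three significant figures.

I = πd⁴/64 = π×82.6⁴/64 = 2.285×10^6 mm⁴
I = 2.285×10^6 mm⁴ = 2.285×10^-6 m⁴
Effective length L_e = K·L = 1 × 3.99 = 3.990 m
P_cr = π²EI / L_e² = π² × 169×10⁹ × 2.285×10^-6 / 3.990² = 2.394×10^5 N
Factor of safety n = P_cr / P = 239.40 / 51.1 = 4.69

n ≈ 4.69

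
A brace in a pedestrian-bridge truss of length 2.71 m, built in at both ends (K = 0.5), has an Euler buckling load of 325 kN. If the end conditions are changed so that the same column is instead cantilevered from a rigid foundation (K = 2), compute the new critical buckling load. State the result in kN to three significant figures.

P_cr ≈ 20.3 kN

P_cr ∝ 1/K², so P_cr,new = P_cr,old × (K_old/K_new)² = 325 × (0.5/2)²
= 325 × 0.06250 = 20.3 kN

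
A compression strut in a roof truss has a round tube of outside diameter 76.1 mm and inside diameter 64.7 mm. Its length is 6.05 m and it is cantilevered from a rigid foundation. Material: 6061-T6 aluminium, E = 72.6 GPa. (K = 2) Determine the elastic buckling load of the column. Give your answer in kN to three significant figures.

P_cr ≈ 3.85 kN

d_o = 76.1 mm, d_i = 64.7 mm
I = π(d_o⁴ − d_i⁴)/64 = π(76.1⁴ − 64.70⁴)/64 = 7.861×10^5 mm⁴
I = 7.861×10^5 mm⁴ = 7.861×10^-7 m⁴
Effective length L_e = K·L = 2 × 6.05 = 12.10 m
P_cr = π²EI / L_e² = π² × 72.6×10⁹ × 7.861×10^-7 / 12.10² = 3.847×10^3 N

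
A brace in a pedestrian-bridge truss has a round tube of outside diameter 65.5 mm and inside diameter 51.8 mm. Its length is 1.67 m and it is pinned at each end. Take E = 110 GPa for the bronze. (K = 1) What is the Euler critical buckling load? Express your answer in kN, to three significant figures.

P_cr ≈ 214 kN

d_o = 65.5 mm, d_i = 51.8 mm
I = π(d_o⁴ − d_i⁴)/64 = π(65.5⁴ − 51.80⁴)/64 = 5.501×10^5 mm⁴
I = 5.501×10^5 mm⁴ = 5.501×10^-7 m⁴
Effective length L_e = K·L = 1 × 1.67 = 1.670 m
P_cr = π²EI / L_e² = π² × 110×10⁹ × 5.501×10^-7 / 1.670² = 2.141×10^5 N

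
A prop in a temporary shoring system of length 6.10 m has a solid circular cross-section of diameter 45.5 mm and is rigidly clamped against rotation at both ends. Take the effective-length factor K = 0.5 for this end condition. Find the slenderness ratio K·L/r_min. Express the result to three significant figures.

I = πd⁴/64 = π×45.5⁴/64 = 2.104×10^5 mm⁴
A = 1.626×10^3 mm²;  r_min = √(I/A) = √(2.104×10^5/1.626×10^3) = 11.38 mm
L_e = K·L = 0.5 × 6.10 m = 3.050 m = 3050.0 mm
λ = L_e / r_min = 3050.0 / 11.38 = 268

λ ≈ 268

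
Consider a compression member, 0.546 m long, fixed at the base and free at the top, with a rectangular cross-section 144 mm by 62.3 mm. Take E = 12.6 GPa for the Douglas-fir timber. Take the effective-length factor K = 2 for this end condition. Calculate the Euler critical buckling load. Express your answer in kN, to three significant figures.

P_cr ≈ 303 kN

Buckling occurs about the weak axis: I_min = h·b³/12 with b = 62.3 mm (the shorter side).
I_min = 144×62.3³/12 = 2.902×10^6 mm⁴
I = 2.902×10^6 mm⁴ = 2.902×10^-6 m⁴
Effective length L_e = K·L = 2 × 0.546 = 1.092 m
P_cr = π²EI / L_e² = π² × 12.6×10⁹ × 2.902×10^-6 / 1.092² = 3.026×10^5 N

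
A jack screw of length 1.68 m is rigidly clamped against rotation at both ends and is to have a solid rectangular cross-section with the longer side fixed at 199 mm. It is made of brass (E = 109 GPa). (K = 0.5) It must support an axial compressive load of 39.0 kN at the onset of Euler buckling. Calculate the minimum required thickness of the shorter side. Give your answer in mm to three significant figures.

L_e = K·L = 0.5 × 1.68 = 0.8400 m
Required I = P_cr·L_e²/(π²E) = 3.900×10^4 × 0.8400² / (π² × 1.09×10^11) = 2.558×10^-8 m⁴
I_req = 2.558×10^4 mm⁴
Rectangle, weak axis: I_min = h·b³/12 with h = 199 mm fixed  ⇒  b = (12I/h)^(1/3) = 11.6 mm

b ≈ 11.6 mm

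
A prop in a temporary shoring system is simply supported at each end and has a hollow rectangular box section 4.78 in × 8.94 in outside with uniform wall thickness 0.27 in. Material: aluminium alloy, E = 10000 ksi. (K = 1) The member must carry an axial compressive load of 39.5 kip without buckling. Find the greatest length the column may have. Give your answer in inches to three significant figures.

L_max ≈ 265 in

Inner dimensions: h_i = 8.94 − 2×0.27 = 8.400 in, b_i = 4.78 − 2×0.27 = 4.240 in
Weak-axis I_min = (h_o·b_o³ − h_i·b_i³)/12 with b_o = 4.78, b_i = 4.240 in (shorter outer/inner sides).
I_min = (8.94×4.78³ − 8.400×4.240³)/12 = 28.01 in⁴
At the buckling limit P_cr = P = 3.950×10^4 lb
From P_cr = π²EI/(K·L)²:  L = (1/K)·√(π²EI/P_cr) = (1/1)·√(π²×1.00×10^7×28.01/3.950×10^4)
L = 265 in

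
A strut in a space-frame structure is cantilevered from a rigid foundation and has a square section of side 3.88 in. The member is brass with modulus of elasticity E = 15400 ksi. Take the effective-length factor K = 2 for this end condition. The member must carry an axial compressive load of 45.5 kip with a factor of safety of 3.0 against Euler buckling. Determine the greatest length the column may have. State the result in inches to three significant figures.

I = a⁴/12 = 3.88⁴/12 = 18.89 in⁴
Required critical load P_cr = n·P = 3.0 × 45.5 = 136.5 kip = 1.365×10^5 lb
From P_cr = π²EI/(K·L)²:  L = (1/K)·√(π²EI/P_cr) = (1/2)·√(π²×1.54×10^7×18.89/1.365×10^5)
L = 72.5 in

L_max ≈ 72.5 in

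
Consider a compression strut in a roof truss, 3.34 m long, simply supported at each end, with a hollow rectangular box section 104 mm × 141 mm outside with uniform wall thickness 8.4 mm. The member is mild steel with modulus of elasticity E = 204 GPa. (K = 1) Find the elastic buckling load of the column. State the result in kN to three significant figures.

Inner dimensions: h_i = 141 − 2×8.4 = 124.2 mm, b_i = 104 − 2×8.4 = 87.20 mm
Weak-axis I_min = (h_o·b_o³ − h_i·b_i³)/12 with b_o = 104, b_i = 87.20 mm (shorter outer/inner sides).
I_min = (141×104³ − 124.2×87.20³)/12 = 6.355×10^6 mm⁴
I = 6.355×10^6 mm⁴ = 6.355×10^-6 m⁴
Effective length L_e = K·L = 1 × 3.34 = 3.340 m
P_cr = π²EI / L_e² = π² × 204×10⁹ × 6.355×10^-6 / 3.340² = 1.147×10^6 N

P_cr ≈ 1150 kN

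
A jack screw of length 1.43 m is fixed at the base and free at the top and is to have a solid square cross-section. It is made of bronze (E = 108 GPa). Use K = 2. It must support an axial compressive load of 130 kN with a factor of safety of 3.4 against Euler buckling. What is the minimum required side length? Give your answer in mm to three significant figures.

a ≈ 79.9 mm

Required P_cr = n·P = 3.4 × 130 = 442.0 kN
L_e = K·L = 2 × 1.43 = 2.860 m
Required I = P_cr·L_e²/(π²E) = 4.420×10^5 × 2.860² / (π² × 1.08×10^11) = 3.392×10^-6 m⁴
I_req = 3.392×10^6 mm⁴
Solid square: I = a⁴/12  ⇒  a = (12I)^(1/4) = (12×3.392×10^6)^(1/4) = 79.9 mm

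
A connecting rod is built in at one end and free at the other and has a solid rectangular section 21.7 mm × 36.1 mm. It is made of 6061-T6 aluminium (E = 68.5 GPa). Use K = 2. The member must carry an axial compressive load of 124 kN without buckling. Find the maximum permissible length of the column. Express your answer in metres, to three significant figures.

L_max ≈ 0.205 m

Buckling occurs about the weak axis: I_min = h·b³/12 with b = 21.7 mm (the shorter side).
I_min = 36.1×21.7³/12 = 3.074×10^4 mm⁴
I = 3.074×10^-8 m⁴
At the buckling limit P_cr = P = 1.240×10^5 N
From P_cr = π²EI/(K·L)²:  L = (1/K)·√(π²EI/P_cr) = (1/2)·√(π²×6.85×10^10×3.074×10^-8/1.240×10^5)
L = 0.205 m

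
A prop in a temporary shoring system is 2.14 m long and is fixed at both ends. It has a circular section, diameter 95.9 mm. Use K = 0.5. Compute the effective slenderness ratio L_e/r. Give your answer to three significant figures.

For a solid circle r = d/4 = 95.9/4 = 23.98 mm
L_e = K·L = 0.5 × 2.14 m = 1.070 m = 1070.0 mm
λ = L_e / r_min = 1070.0 / 23.98 = 44.6

λ ≈ 44.6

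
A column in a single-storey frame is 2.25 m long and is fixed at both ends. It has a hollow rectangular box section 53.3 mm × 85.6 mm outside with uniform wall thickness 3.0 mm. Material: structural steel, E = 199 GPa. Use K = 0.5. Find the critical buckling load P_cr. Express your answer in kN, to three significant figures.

P_cr ≈ 587 kN

Inner dimensions: h_i = 85.6 − 2×3.0 = 79.60 mm, b_i = 53.3 − 2×3.0 = 47.30 mm
Weak-axis I_min = (h_o·b_o³ − h_i·b_i³)/12 with b_o = 53.3, b_i = 47.30 mm (shorter outer/inner sides).
I_min = (85.6×53.3³ − 79.60×47.30³)/12 = 3.782×10^5 mm⁴
I = 3.782×10^5 mm⁴ = 3.782×10^-7 m⁴
Effective length L_e = K·L = 0.5 × 2.25 = 1.125 m
P_cr = π²EI / L_e² = π² × 199×10⁹ × 3.782×10^-7 / 1.125² = 5.868×10^5 N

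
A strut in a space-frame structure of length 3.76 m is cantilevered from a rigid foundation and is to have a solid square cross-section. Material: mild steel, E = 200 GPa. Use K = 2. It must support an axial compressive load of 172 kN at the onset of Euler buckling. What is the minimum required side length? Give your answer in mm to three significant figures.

a ≈ 87.7 mm

L_e = K·L = 2 × 3.76 = 7.520 m
Required I = P_cr·L_e²/(π²E) = 1.720×10^5 × 7.520² / (π² × 2.00×10^11) = 4.928×10^-6 m⁴
I_req = 4.928×10^6 mm⁴
Solid square: I = a⁴/12  ⇒  a = (12I)^(1/4) = (12×4.928×10^6)^(1/4) = 87.7 mm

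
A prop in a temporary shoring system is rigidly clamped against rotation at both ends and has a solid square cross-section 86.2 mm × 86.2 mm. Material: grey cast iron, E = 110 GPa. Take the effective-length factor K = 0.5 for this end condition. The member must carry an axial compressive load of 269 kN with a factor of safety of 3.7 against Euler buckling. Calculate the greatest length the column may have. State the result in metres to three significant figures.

L_max ≈ 4.48 m

I = a⁴/12 = 86.2⁴/12 = 4.601×10^6 mm⁴
I = 4.601×10^-6 m⁴
Required critical load P_cr = n·P = 3.7 × 269 = 995.3 kN = 9.953×10^5 N
From P_cr = π²EI/(K·L)²:  L = (1/K)·√(π²EI/P_cr) = (1/0.5)·√(π²×1.10×10^11×4.601×10^-6/9.953×10^5)
L = 4.48 m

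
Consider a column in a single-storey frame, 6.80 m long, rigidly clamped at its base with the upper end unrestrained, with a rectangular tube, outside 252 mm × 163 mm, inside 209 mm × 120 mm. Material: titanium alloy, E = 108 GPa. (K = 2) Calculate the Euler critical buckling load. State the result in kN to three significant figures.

Weak-axis I_min = (h_o·b_o³ − h_i·b_i³)/12 with b_o = 163, b_i = 120.0 mm (shorter outer/inner sides).
I_min = (252×163³ − 209.0×120.0³)/12 = 6.085×10^7 mm⁴
I = 6.085×10^7 mm⁴ = 6.085×10^-5 m⁴
Effective length L_e = K·L = 2 × 6.80 = 13.60 m
P_cr = π²EI / L_e² = π² × 108×10⁹ × 6.085×10^-5 / 13.60² = 3.507×10^5 N

P_cr ≈ 351 kN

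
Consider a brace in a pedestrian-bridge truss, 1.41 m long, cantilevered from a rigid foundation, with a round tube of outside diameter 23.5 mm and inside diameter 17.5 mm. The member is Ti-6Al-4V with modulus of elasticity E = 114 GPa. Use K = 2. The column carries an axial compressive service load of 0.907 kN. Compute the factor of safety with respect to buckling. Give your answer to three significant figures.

n ≈ 1.62

d_o = 23.5 mm, d_i = 17.5 mm
I = π(d_o⁴ − d_i⁴)/64 = π(23.5⁴ − 17.50⁴)/64 = 1.037×10^4 mm⁴
I = 1.037×10^4 mm⁴ = 1.037×10^-8 m⁴
Effective length L_e = K·L = 2 × 1.41 = 2.820 m
P_cr = π²EI / L_e² = π² × 114×10⁹ × 1.037×10^-8 / 2.820² = 1.467×10^3 N
Factor of safety n = P_cr / P = 1.4667 / 0.907 = 1.62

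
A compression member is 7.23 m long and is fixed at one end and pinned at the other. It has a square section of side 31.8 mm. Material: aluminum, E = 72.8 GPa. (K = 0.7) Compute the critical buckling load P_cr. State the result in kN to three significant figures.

I = a⁴/12 = 31.8⁴/12 = 8.522×10^4 mm⁴
I = 8.522×10^4 mm⁴ = 8.522×10^-8 m⁴
Effective length L_e = K·L = 0.7 × 7.23 = 5.061 m
P_cr = π²EI / L_e² = π² × 72.8×10⁹ × 8.522×10^-8 / 5.061² = 2.390×10^3 N

P_cr ≈ 2.39 kN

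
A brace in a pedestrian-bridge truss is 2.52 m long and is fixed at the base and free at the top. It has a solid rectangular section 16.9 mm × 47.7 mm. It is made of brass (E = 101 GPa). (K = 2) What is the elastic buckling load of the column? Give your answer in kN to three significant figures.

Buckling occurs about the weak axis: I_min = h·b³/12 with b = 16.9 mm (the shorter side).
I_min = 47.7×16.9³/12 = 1.919×10^4 mm⁴
I = 1.919×10^4 mm⁴ = 1.919×10^-8 m⁴
Effective length L_e = K·L = 2 × 2.52 = 5.040 m
P_cr = π²EI / L_e² = π² × 101×10⁹ × 1.919×10^-8 / 5.040² = 752.9 N

P_cr ≈ 0.753 kN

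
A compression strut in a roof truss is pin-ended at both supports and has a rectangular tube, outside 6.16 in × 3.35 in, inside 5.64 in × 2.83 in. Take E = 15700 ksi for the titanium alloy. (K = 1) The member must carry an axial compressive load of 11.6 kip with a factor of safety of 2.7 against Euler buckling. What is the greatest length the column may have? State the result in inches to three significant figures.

L_max ≈ 207 in

Weak-axis I_min = (h_o·b_o³ − h_i·b_i³)/12 with b_o = 3.35, b_i = 2.830 in (shorter outer/inner sides).
I_min = (6.16×3.35³ − 5.640×2.830³)/12 = 8.646 in⁴
Required critical load P_cr = n·P = 2.7 × 11.6 = 31.32 kip = 3.132×10^4 lb
From P_cr = π²EI/(K·L)²:  L = (1/K)·√(π²EI/P_cr) = (1/1)·√(π²×1.57×10^7×8.646/3.132×10^4)
L = 207 in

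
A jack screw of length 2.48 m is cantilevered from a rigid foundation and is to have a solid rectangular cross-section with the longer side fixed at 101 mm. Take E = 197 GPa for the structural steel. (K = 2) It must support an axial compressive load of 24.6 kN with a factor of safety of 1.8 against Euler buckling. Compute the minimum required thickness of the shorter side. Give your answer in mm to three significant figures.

b ≈ 40.5 mm

Required P_cr = n·P = 1.8 × 24.6 = 44.28 kN
L_e = K·L = 2 × 2.48 = 4.960 m
Required I = P_cr·L_e²/(π²E) = 4.428×10^4 × 4.960² / (π² × 1.97×10^11) = 5.603×10^-7 m⁴
I_req = 5.603×10^5 mm⁴
Rectangle, weak axis: I_min = h·b³/12 with h = 101 mm fixed  ⇒  b = (12I/h)^(1/3) = 40.5 mm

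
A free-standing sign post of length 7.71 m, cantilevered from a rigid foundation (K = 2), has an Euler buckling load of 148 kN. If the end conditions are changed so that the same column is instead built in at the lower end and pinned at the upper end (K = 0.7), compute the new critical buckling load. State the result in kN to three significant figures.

P_cr ∝ 1/K², so P_cr,new = P_cr,old × (K_old/K_new)² = 148 × (2/0.7)²
= 148 × 8.163 = 1210 kN

P_cr ≈ 1210 kN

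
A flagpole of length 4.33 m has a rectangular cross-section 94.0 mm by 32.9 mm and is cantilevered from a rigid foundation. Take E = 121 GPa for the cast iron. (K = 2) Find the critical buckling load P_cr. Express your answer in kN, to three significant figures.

Buckling occurs about the weak axis: I_min = h·b³/12 with b = 32.9 mm (the shorter side).
I_min = 94.0×32.9³/12 = 2.790×10^5 mm⁴
I = 2.790×10^5 mm⁴ = 2.790×10^-7 m⁴
Effective length L_e = K·L = 2 × 4.33 = 8.660 m
P_cr = π²EI / L_e² = π² × 121×10⁹ × 2.790×10^-7 / 8.660² = 4.442×10^3 N

P_cr ≈ 4.44 kN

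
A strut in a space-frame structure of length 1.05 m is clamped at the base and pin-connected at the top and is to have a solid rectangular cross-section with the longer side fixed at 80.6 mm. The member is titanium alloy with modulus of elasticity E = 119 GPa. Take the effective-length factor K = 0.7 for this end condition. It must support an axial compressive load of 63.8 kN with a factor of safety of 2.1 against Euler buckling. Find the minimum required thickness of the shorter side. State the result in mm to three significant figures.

Required P_cr = n·P = 2.1 × 63.8 = 134.0 kN
L_e = K·L = 0.7 × 1.05 = 0.7350 m
Required I = P_cr·L_e²/(π²E) = 1.340×10^5 × 0.7350² / (π² × 1.19×10^11) = 6.163×10^-8 m⁴
I_req = 6.163×10^4 mm⁴
Rectangle, weak axis: I_min = h·b³/12 with h = 80.6 mm fixed  ⇒  b = (12I/h)^(1/3) = 20.9 mm

b ≈ 20.9 mm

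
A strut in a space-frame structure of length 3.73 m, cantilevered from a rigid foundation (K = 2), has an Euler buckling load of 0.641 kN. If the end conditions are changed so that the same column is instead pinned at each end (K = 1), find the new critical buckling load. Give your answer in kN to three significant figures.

P_cr ≈ 2.56 kN

P_cr ∝ 1/K², so P_cr,new = P_cr,old × (K_old/K_new)² = 0.641 × (2/1)²
= 0.641 × 4.000 = 2.56 kN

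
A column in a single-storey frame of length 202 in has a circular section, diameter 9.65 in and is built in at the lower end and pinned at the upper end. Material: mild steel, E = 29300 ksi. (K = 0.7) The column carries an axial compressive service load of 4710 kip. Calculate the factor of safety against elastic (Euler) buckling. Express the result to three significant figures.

I = πd⁴/64 = π×9.65⁴/64 = 425.7 in⁴
Effective length L_e = K·L = 0.7 × 202 = 141.4 in
P_cr = π²EI / L_e² = π² × 29300×10³ × 425.7 / 141.4² = 6.157×10^6 lb
Factor of safety n = P_cr / P = 6156.7 / 4710 = 1.31

n ≈ 1.31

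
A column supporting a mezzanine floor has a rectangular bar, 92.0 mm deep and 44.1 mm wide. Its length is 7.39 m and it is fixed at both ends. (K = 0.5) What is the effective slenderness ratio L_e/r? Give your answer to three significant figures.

Buckling occurs about the weak axis: I_min = h·b³/12 with b = 44.1 mm (the shorter side).
I_min = 92.0×44.1³/12 = 6.575×10^5 mm⁴
A = 4.057×10^3 mm²;  r_min = √(I/A) = √(6.575×10^5/4.057×10^3) = 12.73 mm
L_e = K·L = 0.5 × 7.39 m = 3.695 m = 3695.0 mm
λ = L_e / r_min = 3695.0 / 12.73 = 290

λ ≈ 290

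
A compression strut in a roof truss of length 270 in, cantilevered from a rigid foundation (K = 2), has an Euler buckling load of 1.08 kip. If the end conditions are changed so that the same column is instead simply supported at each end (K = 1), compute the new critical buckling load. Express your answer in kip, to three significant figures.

P_cr ∝ 1/K², so P_cr,new = P_cr,old × (K_old/K_new)² = 1.08 × (2/1)²
= 1.08 × 4.000 = 4.32 kip

P_cr ≈ 4.32 kip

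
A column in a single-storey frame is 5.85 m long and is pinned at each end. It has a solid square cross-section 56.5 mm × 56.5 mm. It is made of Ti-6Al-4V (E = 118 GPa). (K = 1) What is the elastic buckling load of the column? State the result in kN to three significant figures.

P_cr ≈ 28.9 kN

I = a⁴/12 = 56.5⁴/12 = 8.492×10^5 mm⁴
I = 8.492×10^5 mm⁴ = 8.492×10^-7 m⁴
Effective length L_e = K·L = 1 × 5.85 = 5.850 m
P_cr = π²EI / L_e² = π² × 118×10⁹ × 8.492×10^-7 / 5.850² = 2.890×10^4 N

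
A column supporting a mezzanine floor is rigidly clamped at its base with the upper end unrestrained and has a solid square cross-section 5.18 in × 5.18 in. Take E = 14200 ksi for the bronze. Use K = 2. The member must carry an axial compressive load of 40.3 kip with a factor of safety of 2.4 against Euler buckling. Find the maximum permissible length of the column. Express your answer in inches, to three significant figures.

L_max ≈ 147 in

I = a⁴/12 = 5.18⁴/12 = 60.00 in⁴
Required critical load P_cr = n·P = 2.4 × 40.3 = 96.72 kip = 9.672×10^4 lb
From P_cr = π²EI/(K·L)²:  L = (1/K)·√(π²EI/P_cr) = (1/2)·√(π²×1.42×10^7×60.00/9.672×10^4)
L = 147 in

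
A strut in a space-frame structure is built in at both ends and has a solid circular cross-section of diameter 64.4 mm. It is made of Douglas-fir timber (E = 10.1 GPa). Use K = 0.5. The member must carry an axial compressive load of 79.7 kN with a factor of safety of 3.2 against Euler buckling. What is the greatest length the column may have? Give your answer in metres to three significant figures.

I = πd⁴/64 = π×64.4⁴/64 = 8.443×10^5 mm⁴
I = 8.443×10^-7 m⁴
Required critical load P_cr = n·P = 3.2 × 79.7 = 255.0 kN = 2.550×10^5 N
From P_cr = π²EI/(K·L)²:  L = (1/K)·√(π²EI/P_cr) = (1/0.5)·√(π²×1.01×10^10×8.443×10^-7/2.550×10^5)
L = 1.15 m

L_max ≈ 1.15 m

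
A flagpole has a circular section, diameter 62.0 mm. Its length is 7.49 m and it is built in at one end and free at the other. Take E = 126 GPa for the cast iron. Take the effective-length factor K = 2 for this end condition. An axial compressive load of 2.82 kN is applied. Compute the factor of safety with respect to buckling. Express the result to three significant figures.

I = πd⁴/64 = π×62.0⁴/64 = 7.253×10^5 mm⁴
I = 7.253×10^5 mm⁴ = 7.253×10^-7 m⁴
Effective length L_e = K·L = 2 × 7.49 = 14.98 m
P_cr = π²EI / L_e² = π² × 126×10⁹ × 7.253×10^-7 / 14.98² = 4.020×10^3 N
Factor of safety n = P_cr / P = 4.0196 / 2.82 = 1.43

n ≈ 1.43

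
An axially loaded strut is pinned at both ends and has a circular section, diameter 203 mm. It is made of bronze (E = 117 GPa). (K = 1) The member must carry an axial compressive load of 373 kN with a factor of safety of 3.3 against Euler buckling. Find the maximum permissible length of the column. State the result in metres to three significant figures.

L_max ≈ 8.84 m

I = πd⁴/64 = π×203⁴/64 = 8.336×10^7 mm⁴
I = 8.336×10^-5 m⁴
Required critical load P_cr = n·P = 3.3 × 373 = 1231 kN = 1.231×10^6 N
From P_cr = π²EI/(K·L)²:  L = (1/K)·√(π²EI/P_cr) = (1/1)·√(π²×1.17×10^11×8.336×10^-5/1.231×10^6)
L = 8.84 m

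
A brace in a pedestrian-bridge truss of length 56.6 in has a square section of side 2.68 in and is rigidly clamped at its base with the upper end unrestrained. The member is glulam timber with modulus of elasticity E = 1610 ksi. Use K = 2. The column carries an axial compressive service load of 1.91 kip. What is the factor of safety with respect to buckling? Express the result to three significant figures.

n ≈ 2.79

I = a⁴/12 = 2.68⁴/12 = 4.299 in⁴
Effective length L_e = K·L = 2 × 56.6 = 113.2 in
P_cr = π²EI / L_e² = π² × 1610×10³ × 4.299 / 113.2² = 5.331×10^3 lb
Factor of safety n = P_cr / P = 5.3308 / 1.91 = 2.79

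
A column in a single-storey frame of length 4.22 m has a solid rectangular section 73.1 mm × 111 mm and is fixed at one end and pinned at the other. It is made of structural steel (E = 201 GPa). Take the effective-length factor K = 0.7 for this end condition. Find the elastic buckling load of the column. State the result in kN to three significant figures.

P_cr ≈ 821 kN

Buckling occurs about the weak axis: I_min = h·b³/12 with b = 73.1 mm (the shorter side).
I_min = 111×73.1³/12 = 3.613×10^6 mm⁴
I = 3.613×10^6 mm⁴ = 3.613×10^-6 m⁴
Effective length L_e = K·L = 0.7 × 4.22 = 2.954 m
P_cr = π²EI / L_e² = π² × 201×10⁹ × 3.613×10^-6 / 2.954² = 8.214×10^5 N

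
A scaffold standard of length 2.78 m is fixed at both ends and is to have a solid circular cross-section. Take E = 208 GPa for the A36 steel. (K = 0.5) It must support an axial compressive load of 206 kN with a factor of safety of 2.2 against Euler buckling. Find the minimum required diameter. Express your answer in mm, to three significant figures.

Required P_cr = n·P = 2.2 × 206 = 453.2 kN
L_e = K·L = 0.5 × 2.78 = 1.390 m
Required I = P_cr·L_e²/(π²E) = 4.532×10^5 × 1.390² / (π² × 2.08×10^11) = 4.265×10^-7 m⁴
I_req = 4.265×10^5 mm⁴
Solid circle: I = πd⁴/64  ⇒  d = (64I/π)^(1/4) = (64×4.265×10^5/π)^(1/4) = 54.3 mm

d ≈ 54.3 mm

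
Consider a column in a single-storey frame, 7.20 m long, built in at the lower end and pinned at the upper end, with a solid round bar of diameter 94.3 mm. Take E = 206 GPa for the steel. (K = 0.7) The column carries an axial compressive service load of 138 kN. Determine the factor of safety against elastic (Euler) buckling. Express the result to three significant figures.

I = πd⁴/64 = π×94.3⁴/64 = 3.882×10^6 mm⁴
I = 3.882×10^6 mm⁴ = 3.882×10^-6 m⁴
Effective length L_e = K·L = 0.7 × 7.20 = 5.040 m
P_cr = π²EI / L_e² = π² × 206×10⁹ × 3.882×10^-6 / 5.040² = 3.107×10^5 N
Factor of safety n = P_cr / P = 310.69 / 138 = 2.25

n ≈ 2.25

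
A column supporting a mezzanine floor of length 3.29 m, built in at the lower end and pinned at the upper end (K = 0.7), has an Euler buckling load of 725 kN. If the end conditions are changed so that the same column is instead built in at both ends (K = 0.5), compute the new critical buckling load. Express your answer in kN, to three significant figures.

P_cr ≈ 1420 kN

P_cr ∝ 1/K², so P_cr,new = P_cr,old × (K_old/K_new)² = 725 × (0.7/0.5)²
= 725 × 1.960 = 1420 kN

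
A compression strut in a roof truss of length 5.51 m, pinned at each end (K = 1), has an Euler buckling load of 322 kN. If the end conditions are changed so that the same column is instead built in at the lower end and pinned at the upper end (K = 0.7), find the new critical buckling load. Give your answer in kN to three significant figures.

P_cr ≈ 657 kN

P_cr ∝ 1/K², so P_cr,new = P_cr,old × (K_old/K_new)² = 322 × (1/0.7)²
= 322 × 2.041 = 657 kN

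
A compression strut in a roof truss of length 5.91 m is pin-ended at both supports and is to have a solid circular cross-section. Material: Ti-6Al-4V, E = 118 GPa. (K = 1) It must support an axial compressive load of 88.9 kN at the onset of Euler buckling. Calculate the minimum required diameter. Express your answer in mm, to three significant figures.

L_e = K·L = 1 × 5.91 = 5.910 m
Required I = P_cr·L_e²/(π²E) = 8.890×10^4 × 5.910² / (π² × 1.18×10^11) = 2.666×10^-6 m⁴
I_req = 2.666×10^6 mm⁴
Solid circle: I = πd⁴/64  ⇒  d = (64I/π)^(1/4) = (64×2.666×10^6/π)^(1/4) = 85.8 mm

d ≈ 85.8 mm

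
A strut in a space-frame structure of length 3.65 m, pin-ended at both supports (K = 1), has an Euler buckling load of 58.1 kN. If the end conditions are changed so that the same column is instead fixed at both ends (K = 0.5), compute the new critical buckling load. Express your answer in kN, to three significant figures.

P_cr ∝ 1/K², so P_cr,new = P_cr,old × (K_old/K_new)² = 58.1 × (1/0.5)²
= 58.1 × 4.000 = 232 kN

P_cr ≈ 232 kN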